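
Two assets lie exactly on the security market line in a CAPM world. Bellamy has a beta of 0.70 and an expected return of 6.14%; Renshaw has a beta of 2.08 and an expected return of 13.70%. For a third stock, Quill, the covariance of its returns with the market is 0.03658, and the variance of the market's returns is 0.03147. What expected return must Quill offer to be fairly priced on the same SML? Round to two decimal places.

8.67%

MRP = (13.70% − 6.14%) / (2.08 − 0.70) = 5.4783%
R_f = 6.14% − 0.70 × 5.4783% = 2.3052%
β_Quill = Cov / Var(R_m) = 0.03658 / 0.03147 = 1.1624
E(R_Quill) = R_f + β × MRP = 2.3052% + 1.1624 × 5.4783% = 8.67%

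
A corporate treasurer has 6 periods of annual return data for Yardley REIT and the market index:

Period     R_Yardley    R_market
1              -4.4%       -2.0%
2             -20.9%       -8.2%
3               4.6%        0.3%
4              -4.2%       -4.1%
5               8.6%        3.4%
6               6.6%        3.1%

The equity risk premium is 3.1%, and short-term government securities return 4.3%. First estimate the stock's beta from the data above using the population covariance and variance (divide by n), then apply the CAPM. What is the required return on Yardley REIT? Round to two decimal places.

Mean R_i = (-4.4 − 20.9 + 4.6 − 4.2 + 8.6 + 6.6) / 6 = -1.6167%
Mean R_m = (-2.0 − 8.2 + 0.3 − 4.1 + 3.4 + 3.1) / 6 = -1.2500%
Σ(R_i − R̄_i)(R_m − R̄_m) = 236.3550  ⇒  Cov = 236.3550 / 6 = 39.3925
Σ(R_m − R̄_m)² = 99.9350  ⇒  Var(R_m) = 99.9350 / 6 = 16.6558
β = Cov / Var(R_m) = 39.3925 / 16.6558 = 2.3651
E(R) = R_f + β × MRP = 4.3% + 2.3651 × 3.1% = 11.63%

11.63%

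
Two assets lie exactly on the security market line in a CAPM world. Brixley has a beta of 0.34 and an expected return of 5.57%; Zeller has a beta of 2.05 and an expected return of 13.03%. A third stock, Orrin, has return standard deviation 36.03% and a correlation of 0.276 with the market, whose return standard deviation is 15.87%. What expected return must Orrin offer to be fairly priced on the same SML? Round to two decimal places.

MRP = (13.03% − 5.57%) / (2.05 − 0.34) = 4.3626%
R_f = 5.57% − 0.34 × 4.3626% = 4.0867%
β_Orrin = ρ·σ_i/σ_m = 0.276 × 36.03 / 15.87 = 0.6266
E(R_Orrin) = R_f + β × MRP = 4.0867% + 0.6266 × 4.3626% = 6.82%

6.82%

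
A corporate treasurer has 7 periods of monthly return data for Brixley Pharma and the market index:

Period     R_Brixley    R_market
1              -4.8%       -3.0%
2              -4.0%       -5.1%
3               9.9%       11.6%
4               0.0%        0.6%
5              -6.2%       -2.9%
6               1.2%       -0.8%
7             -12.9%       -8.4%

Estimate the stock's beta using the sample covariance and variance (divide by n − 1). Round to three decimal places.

1.064

Mean R_i = (-4.8 − 4.0 + 9.9 + 0.0 − 6.2 + 1.2 − 12.9) / 7 = -2.4000%
Mean R_m = (-3.0 − 5.1 + 11.6 + 0.6 − 2.9 − 0.8 − 8.4) / 7 = -1.1429%
Σ(R_i − R̄_i)(R_m − R̄_m) = 255.8200  ⇒  Cov = 255.8200 / 6 = 42.6367
Σ(R_m − R̄_m)² = 240.3971  ⇒  Var(R_m) = 240.3971 / 6 = 40.0662
β = Cov / Var(R_m) = 42.6367 / 40.0662 = 1.0642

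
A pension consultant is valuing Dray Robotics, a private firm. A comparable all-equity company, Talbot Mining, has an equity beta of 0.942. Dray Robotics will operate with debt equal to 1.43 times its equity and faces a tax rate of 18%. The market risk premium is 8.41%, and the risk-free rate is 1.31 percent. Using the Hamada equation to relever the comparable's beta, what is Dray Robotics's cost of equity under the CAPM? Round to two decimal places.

18.52%

β_L = β_U × [1 + (1 − t)(D/E)] = 0.942 × [1 + (1 − 0.18) × 1.43]
    = 0.942 × [1 + 0.82 × 1.43] = 0.942 × 2.1726 = 2.0466
E(R) = R_f + β_L × MRP = 1.31% + 2.0466 × 8.41% = 18.52%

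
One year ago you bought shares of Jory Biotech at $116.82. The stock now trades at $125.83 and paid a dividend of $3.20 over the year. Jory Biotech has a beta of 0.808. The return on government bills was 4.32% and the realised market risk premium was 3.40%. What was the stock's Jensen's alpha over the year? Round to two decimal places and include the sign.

+3.38%

Realised HPR = (P1 + D1 − P0) / P0 = (125.83 + 3.20 − 116.82) / 116.82 = 12.21 / 116.82 = 10.4520%
CAPM required = R_f + β·MRP = 4.32% + 0.808 × 3.40% = 7.06720%
α = realised − required = 10.4520% − 7.06720% = +3.38%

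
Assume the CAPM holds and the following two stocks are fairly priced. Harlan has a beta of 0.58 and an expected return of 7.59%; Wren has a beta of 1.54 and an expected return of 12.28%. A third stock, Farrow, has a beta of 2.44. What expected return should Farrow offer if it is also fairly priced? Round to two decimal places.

MRP (SML slope) = (12.28% − 7.59%) / (1.54 − 0.58) = 4.69% / 0.96 = 4.8854%
R_f (intercept) = 7.59% − 0.58 × 4.8854% = 4.7565%
E(R_Farrow) = R_f + β × MRP = 4.7565% + 2.44 × 4.8854% = 16.68%

16.68%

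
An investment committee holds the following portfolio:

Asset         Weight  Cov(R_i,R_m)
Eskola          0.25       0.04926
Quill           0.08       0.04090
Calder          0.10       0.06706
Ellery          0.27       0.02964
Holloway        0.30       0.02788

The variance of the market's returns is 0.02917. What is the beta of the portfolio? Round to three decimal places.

β_Eskola = 0.04926 / 0.02917 = 1.6887
β_Quill = 0.04090 / 0.02917 = 1.4021
β_Calder = 0.06706 / 0.02917 = 2.2989
β_Ellery = 0.02964 / 0.02917 = 1.0161
β_Holloway = 0.02788 / 0.02917 = 0.9558
β_P = Σ w_i β_i = 0.25×1.6887 + 0.08×1.4021 + 0.10×2.2989 + 0.27×1.0161 + 0.30×0.9558 = 1.3253

1.325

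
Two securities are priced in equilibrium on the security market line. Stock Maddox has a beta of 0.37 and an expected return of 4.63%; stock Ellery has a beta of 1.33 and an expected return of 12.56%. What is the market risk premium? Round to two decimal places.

8.26%

Both satisfy E(R) = R_f + β·MRP, so the slope of the SML is
MRP = (12.56% − 4.63%) / (1.33 − 0.37) = 7.93% / 0.96 = 8.2604%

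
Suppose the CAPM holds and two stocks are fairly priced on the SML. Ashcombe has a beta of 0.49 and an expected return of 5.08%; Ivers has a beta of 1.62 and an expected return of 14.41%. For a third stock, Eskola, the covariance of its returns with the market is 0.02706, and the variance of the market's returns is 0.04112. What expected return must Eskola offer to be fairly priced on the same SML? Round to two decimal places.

6.47%

MRP = (14.41% − 5.08%) / (1.62 − 0.49) = 8.2566%
R_f = 5.08% − 0.49 × 8.2566% = 1.0343%
β_Eskola = Cov / Var(R_m) = 0.02706 / 0.04112 = 0.6581
E(R_Eskola) = R_f + β × MRP = 1.0343% + 0.6581 × 8.2566% = 6.47%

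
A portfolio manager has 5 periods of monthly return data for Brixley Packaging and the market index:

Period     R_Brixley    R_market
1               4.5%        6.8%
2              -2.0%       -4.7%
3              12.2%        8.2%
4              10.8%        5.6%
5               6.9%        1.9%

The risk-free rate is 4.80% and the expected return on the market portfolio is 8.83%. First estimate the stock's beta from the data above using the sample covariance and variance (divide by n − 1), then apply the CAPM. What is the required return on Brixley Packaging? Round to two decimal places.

Mean R_i = (4.5 − 2.0 + 12.2 + 10.8 + 6.9) / 5 = 6.4800%
Mean R_m = (6.8 − 4.7 + 8.2 + 5.6 + 1.9) / 5 = 3.5600%
Σ(R_i − R̄_i)(R_m − R̄_m) = 98.2860  ⇒  Cov = 98.2860 / 4 = 24.5715
Σ(R_m − R̄_m)² = 107.1720  ⇒  Var(R_m) = 107.1720 / 4 = 26.7930
β = Cov / Var(R_m) = 24.5715 / 26.7930 = 0.9171
MRP = 8.83% − 4.80% = 4.03%
E(R) = R_f + β × MRP = 4.80% + 0.9171 × 4.03% = 8.50%

8.50%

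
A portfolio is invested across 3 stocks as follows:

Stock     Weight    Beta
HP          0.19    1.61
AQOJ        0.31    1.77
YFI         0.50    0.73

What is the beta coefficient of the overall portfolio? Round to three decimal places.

1.220

β_P = Σ w_i β_i = 0.19×1.61 + 0.31×1.77 + 0.50×0.73 = 1.2196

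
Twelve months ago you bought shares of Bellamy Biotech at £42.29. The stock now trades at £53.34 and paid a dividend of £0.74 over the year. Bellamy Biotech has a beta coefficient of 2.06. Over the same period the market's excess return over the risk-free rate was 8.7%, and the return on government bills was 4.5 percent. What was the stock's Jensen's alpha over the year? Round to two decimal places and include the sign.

Realised HPR = (P1 + D1 − P0) / P0 = (53.34 + 0.74 − 42.29) / 42.29 = 11.79 / 42.29 = 27.8789%
CAPM required = R_f + β·MRP = 4.5% + 2.06 × 8.7% = 22.4220%
α = realised − required = 27.8789% − 22.4220% = +5.46%

+5.46%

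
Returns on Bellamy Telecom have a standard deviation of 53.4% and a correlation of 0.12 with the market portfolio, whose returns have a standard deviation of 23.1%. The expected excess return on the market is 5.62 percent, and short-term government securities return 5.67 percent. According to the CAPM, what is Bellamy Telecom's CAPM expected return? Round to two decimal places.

β = ρ × σ_i / σ_m = 0.12 × 53.4% / 23.1% = 0.2774
E(R) = 5.67% + 0.2774 × 5.62% = 7.23%

7.23%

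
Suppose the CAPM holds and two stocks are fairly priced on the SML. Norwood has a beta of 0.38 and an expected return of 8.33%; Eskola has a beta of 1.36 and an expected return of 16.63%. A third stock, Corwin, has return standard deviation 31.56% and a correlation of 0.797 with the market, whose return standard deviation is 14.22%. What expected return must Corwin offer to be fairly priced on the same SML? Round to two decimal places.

20.09%

MRP = (16.63% − 8.33%) / (1.36 − 0.38) = 8.4694%
R_f = 8.33% − 0.38 × 8.4694% = 5.1116%
β_Corwin = ρ·σ_i/σ_m = 0.797 × 31.56 / 14.22 = 1.7689
E(R_Corwin) = R_f + β × MRP = 5.1116% + 1.7689 × 8.4694% = 20.09%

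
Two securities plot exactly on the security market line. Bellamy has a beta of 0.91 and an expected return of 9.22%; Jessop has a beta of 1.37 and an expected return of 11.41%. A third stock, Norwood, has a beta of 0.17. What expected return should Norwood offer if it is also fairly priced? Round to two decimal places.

5.70%

MRP (SML slope) = (11.41% − 9.22%) / (1.37 − 0.91) = 2.19% / 0.46 = 4.7609%
R_f (intercept) = 9.22% − 0.91 × 4.7609% = 4.8876%
E(R_Norwood) = R_f + β × MRP = 4.8876% + 0.17 × 4.7609% = 5.70%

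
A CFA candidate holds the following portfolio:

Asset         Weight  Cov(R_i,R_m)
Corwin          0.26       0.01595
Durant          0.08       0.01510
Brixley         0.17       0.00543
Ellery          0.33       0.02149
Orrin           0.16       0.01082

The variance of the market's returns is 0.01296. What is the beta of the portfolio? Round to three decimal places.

1.165

β_Corwin = 0.01595 / 0.01296 = 1.2307
β_Durant = 0.01510 / 0.01296 = 1.1651
β_Brixley = 0.00543 / 0.01296 = 0.4190
β_Ellery = 0.02149 / 0.01296 = 1.6582
β_Orrin = 0.01082 / 0.01296 = 0.8349
β_P = Σ w_i β_i = 0.26×1.2307 + 0.08×1.1651 + 0.17×0.4190 + 0.33×1.6582 + 0.16×0.8349 = 1.1652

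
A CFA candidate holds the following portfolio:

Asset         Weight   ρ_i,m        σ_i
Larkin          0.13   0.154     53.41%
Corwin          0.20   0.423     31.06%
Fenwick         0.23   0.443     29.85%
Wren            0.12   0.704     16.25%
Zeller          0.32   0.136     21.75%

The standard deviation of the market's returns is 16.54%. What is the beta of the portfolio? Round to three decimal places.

0.548

β_Larkin = 0.154 × 53.41% / 16.54% = 0.4973
β_Corwin = 0.423 × 31.06% / 16.54% = 0.7943
β_Fenwick = 0.443 × 29.85% / 16.54% = 0.7995
β_Wren = 0.704 × 16.25% / 16.54% = 0.6917
β_Zeller = 0.136 × 21.75% / 16.54% = 0.1788
β_P = Σ w_i β_i = 0.13×0.4973 + 0.20×0.7943 + 0.23×0.7995 + 0.12×0.6917 + 0.32×0.1788 = 0.5476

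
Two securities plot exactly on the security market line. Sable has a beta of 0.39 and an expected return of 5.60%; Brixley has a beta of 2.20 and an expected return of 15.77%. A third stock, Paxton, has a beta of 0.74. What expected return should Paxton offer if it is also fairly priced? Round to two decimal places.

MRP (SML slope) = (15.77% − 5.60%) / (2.20 − 0.39) = 10.17% / 1.81 = 5.6188%
R_f (intercept) = 5.60% − 0.39 × 5.6188% = 3.4087%
E(R_Paxton) = R_f + β × MRP = 3.4087% + 0.74 × 5.6188% = 7.57%

7.57%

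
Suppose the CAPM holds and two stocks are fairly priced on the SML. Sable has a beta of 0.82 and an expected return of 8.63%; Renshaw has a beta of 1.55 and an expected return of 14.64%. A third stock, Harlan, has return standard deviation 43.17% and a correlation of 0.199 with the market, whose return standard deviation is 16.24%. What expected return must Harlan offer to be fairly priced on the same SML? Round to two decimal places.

MRP = (14.64% − 8.63%) / (1.55 − 0.82) = 8.2329%
R_f = 8.63% − 0.82 × 8.2329% = 1.8790%
β_Harlan = ρ·σ_i/σ_m = 0.199 × 43.17 / 16.24 = 0.5290
E(R_Harlan) = R_f + β × MRP = 1.8790% + 0.5290 × 8.2329% = 6.23%

6.23%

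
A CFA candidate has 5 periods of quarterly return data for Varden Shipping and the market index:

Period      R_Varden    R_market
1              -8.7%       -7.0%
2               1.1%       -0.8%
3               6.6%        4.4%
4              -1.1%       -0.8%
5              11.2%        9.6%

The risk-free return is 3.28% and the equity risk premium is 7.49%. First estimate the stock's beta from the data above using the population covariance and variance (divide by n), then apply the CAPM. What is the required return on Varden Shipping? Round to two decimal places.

Mean R_i = (-8.7 + 1.1 + 6.6 − 1.1 + 11.2) / 5 = 1.8200%
Mean R_m = (-7.0 − 0.8 + 4.4 − 0.8 + 9.6) / 5 = 1.0800%
Σ(R_i − R̄_i)(R_m − R̄_m) = 187.6320  ⇒  Cov = 187.6320 / 5 = 37.5264
Σ(R_m − R̄_m)² = 155.9680  ⇒  Var(R_m) = 155.9680 / 5 = 31.1936
β = Cov / Var(R_m) = 37.5264 / 31.1936 = 1.2030
E(R) = R_f + β × MRP = 3.28% + 1.2030 × 7.49% = 12.29%

12.29%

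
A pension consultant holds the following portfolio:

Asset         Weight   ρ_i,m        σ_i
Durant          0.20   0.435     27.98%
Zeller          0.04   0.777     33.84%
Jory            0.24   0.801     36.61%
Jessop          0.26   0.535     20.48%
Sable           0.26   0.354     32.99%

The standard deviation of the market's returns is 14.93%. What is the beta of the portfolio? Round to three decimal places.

1.099

β_Durant = 0.435 × 27.98% / 14.93% = 0.8152
β_Zeller = 0.777 × 33.84% / 14.93% = 1.7611
β_Jory = 0.801 × 36.61% / 14.93% = 1.9641
β_Jessop = 0.535 × 20.48% / 14.93% = 0.7339
β_Sable = 0.354 × 32.99% / 14.93% = 0.7822
β_P = Σ w_i β_i = 0.20×0.8152 + 0.04×1.7611 + 0.24×1.9641 + 0.26×0.7339 + 0.26×0.7822 = 1.0991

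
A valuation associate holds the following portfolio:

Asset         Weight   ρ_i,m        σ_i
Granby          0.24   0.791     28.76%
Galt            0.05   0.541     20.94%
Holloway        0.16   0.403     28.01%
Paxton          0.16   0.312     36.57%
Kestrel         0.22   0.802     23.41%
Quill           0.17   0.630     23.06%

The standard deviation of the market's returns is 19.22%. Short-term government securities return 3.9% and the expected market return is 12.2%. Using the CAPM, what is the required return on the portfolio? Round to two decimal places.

10.92%

β_Granby = 0.791 × 28.76% / 19.22% = 1.1836
β_Galt = 0.541 × 20.94% / 19.22% = 0.5894
β_Holloway = 0.403 × 28.01% / 19.22% = 0.5873
β_Paxton = 0.312 × 36.57% / 19.22% = 0.5936
β_Kestrel = 0.802 × 23.41% / 19.22% = 0.9768
β_Quill = 0.630 × 23.06% / 19.22% = 0.7559
β_P = Σ w_i β_i = 0.24×1.1836 + 0.05×0.5894 + 0.16×0.5873 + 0.16×0.5936 + 0.22×0.9768 + 0.17×0.7559 = 0.8459
MRP = 12.2% − 3.9% = 8.30%
E(R_P) = R_f + β_P × MRP = 3.9% + 0.8459 × 8.3% = 10.92%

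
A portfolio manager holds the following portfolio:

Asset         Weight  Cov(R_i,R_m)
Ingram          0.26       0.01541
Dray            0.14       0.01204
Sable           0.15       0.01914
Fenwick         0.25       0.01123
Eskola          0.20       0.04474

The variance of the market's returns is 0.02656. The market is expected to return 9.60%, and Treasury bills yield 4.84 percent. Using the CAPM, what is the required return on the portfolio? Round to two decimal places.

β_Ingram = 0.01541 / 0.02656 = 0.5802
β_Dray = 0.01204 / 0.02656 = 0.4533
β_Sable = 0.01914 / 0.02656 = 0.7206
β_Fenwick = 0.01123 / 0.02656 = 0.4228
β_Eskola = 0.04474 / 0.02656 = 1.6845
β_P = Σ w_i β_i = 0.26×0.5802 + 0.14×0.4533 + 0.15×0.7206 + 0.25×0.4228 + 0.20×1.6845 = 0.7650
MRP = 9.60% − 4.84% = 4.76%
E(R_P) = R_f + β_P × MRP = 4.84% + 0.7650 × 4.76% = 8.48%

8.48%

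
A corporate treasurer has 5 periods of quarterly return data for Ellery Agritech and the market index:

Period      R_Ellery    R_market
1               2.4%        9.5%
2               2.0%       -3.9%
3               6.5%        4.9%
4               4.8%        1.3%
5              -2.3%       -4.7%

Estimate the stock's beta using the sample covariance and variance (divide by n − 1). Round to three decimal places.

0.313

Mean R_i = (2.4 + 2.0 + 6.5 + 4.8 − 2.3) / 5 = 2.6800%
Mean R_m = (9.5 − 3.9 + 4.9 + 1.3 − 4.7) / 5 = 1.4200%
Σ(R_i − R̄_i)(R_m − R̄_m) = 44.8720  ⇒  Cov = 44.8720 / 4 = 11.2180
Σ(R_m − R̄_m)² = 143.1680  ⇒  Var(R_m) = 143.1680 / 4 = 35.7920
β = Cov / Var(R_m) = 11.2180 / 35.7920 = 0.3134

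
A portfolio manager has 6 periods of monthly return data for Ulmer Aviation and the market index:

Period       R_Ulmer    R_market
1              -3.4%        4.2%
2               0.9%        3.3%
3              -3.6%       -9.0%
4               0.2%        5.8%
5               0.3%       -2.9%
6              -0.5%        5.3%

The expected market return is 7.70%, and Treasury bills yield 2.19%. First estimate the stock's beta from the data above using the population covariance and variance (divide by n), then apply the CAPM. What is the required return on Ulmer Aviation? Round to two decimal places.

Mean R_i = (-3.4 + 0.9 − 3.6 + 0.2 + 0.3 − 0.5) / 6 = -1.0167%
Mean R_m = (4.2 + 3.3 − 9.0 + 5.8 − 2.9 + 5.3) / 6 = 1.1167%
Σ(R_i − R̄_i)(R_m − R̄_m) = 25.5417  ⇒  Cov = 25.5417 / 6 = 4.2570
Σ(R_m − R̄_m)² = 172.1883  ⇒  Var(R_m) = 172.1883 / 6 = 28.6981
β = Cov / Var(R_m) = 4.2570 / 28.6981 = 0.1483
MRP = 7.70% − 2.19% = 5.51%
E(R) = R_f + β × MRP = 2.19% + 0.1483 × 5.51% = 3.01%

3.01%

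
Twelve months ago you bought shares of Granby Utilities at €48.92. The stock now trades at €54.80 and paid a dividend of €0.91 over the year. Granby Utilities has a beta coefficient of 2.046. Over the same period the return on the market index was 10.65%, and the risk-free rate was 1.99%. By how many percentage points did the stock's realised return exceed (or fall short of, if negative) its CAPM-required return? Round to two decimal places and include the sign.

-5.83%

Realised HPR = (P1 + D1 − P0) / P0 = (54.80 + 0.91 − 48.92) / 48.92 = 6.79 / 48.92 = 13.8798%
MRP = 10.65% − 1.99% = 8.66%
CAPM required = R_f + β·MRP = 1.99% + 2.046 × 8.66% = 19.70836%
α = realised − required = 13.8798% − 19.70836% = -5.83%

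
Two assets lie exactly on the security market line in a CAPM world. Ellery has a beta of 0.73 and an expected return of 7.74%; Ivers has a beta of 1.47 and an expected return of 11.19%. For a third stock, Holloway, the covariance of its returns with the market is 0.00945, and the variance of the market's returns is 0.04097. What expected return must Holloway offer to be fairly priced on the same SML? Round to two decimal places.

5.41%

MRP = (11.19% − 7.74%) / (1.47 − 0.73) = 4.6622%
R_f = 7.74% − 0.73 × 4.6622% = 4.3366%
β_Holloway = Cov / Var(R_m) = 0.00945 / 0.04097 = 0.2307
E(R_Holloway) = R_f + β × MRP = 4.3366% + 0.2307 × 4.6622% = 5.41%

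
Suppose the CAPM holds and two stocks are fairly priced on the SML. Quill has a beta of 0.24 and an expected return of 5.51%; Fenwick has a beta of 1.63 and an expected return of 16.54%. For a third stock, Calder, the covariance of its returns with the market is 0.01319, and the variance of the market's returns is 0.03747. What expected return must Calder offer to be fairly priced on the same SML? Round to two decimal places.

MRP = (16.54% − 5.51%) / (1.63 − 0.24) = 7.9353%
R_f = 5.51% − 0.24 × 7.9353% = 3.6055%
β_Calder = Cov / Var(R_m) = 0.01319 / 0.03747 = 0.3520
E(R_Calder) = R_f + β × MRP = 3.6055% + 0.3520 × 7.9353% = 6.40%

6.40%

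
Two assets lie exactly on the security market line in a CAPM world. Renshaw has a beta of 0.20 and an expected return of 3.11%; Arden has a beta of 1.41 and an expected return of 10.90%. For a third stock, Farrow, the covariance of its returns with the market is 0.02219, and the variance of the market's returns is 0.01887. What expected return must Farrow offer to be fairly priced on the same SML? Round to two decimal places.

9.39%

MRP = (10.90% − 3.11%) / (1.41 − 0.20) = 6.4380%
R_f = 3.11% − 0.20 × 6.4380% = 1.8224%
β_Farrow = Cov / Var(R_m) = 0.02219 / 0.01887 = 1.1759
E(R_Farrow) = R_f + β × MRP = 1.8224% + 1.1759 × 6.4380% = 9.39%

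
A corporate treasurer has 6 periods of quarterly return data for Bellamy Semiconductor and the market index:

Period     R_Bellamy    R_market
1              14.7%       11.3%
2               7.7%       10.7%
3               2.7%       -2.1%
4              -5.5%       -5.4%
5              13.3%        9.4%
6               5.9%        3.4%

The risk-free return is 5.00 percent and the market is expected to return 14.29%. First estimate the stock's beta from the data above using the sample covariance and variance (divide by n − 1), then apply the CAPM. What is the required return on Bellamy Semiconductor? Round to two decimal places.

13.91%

Mean R_i = (14.7 + 7.7 + 2.7 − 5.5 + 13.3 + 5.9) / 6 = 6.4667%
Mean R_m = (11.3 + 10.7 − 2.1 − 5.4 + 9.4 + 3.4) / 6 = 4.5500%
Σ(R_i − R̄_i)(R_m − R̄_m) = 241.0700  ⇒  Cov = 241.0700 / 5 = 48.2140
Σ(R_m − R̄_m)² = 251.4550  ⇒  Var(R_m) = 251.4550 / 5 = 50.2910
β = Cov / Var(R_m) = 48.2140 / 50.2910 = 0.9587
MRP = 14.29% − 5.00% = 9.29%
E(R) = R_f + β × MRP = 5.00% + 0.9587 × 9.29% = 13.91%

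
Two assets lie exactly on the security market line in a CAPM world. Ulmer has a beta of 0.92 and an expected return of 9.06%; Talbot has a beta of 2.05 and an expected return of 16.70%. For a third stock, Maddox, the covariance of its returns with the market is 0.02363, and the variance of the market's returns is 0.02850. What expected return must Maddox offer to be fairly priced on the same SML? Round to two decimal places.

8.45%

MRP = (16.70% − 9.06%) / (2.05 − 0.92) = 6.7611%
R_f = 9.06% − 0.92 × 6.7611% = 2.8398%
β_Maddox = Cov / Var(R_m) = 0.02363 / 0.02850 = 0.8291
E(R_Maddox) = R_f + β × MRP = 2.8398% + 0.8291 × 6.7611% = 8.45%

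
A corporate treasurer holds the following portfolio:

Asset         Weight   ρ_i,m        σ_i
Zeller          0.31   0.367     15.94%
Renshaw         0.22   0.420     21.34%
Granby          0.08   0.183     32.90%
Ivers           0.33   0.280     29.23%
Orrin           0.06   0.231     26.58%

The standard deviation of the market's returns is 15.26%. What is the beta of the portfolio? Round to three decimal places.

0.481

β_Zeller = 0.367 × 15.94% / 15.26% = 0.3834
β_Renshaw = 0.420 × 21.34% / 15.26% = 0.5873
β_Granby = 0.183 × 32.90% / 15.26% = 0.3945
β_Ivers = 0.280 × 29.23% / 15.26% = 0.5363
β_Orrin = 0.231 × 26.58% / 15.26% = 0.4024
β_P = Σ w_i β_i = 0.31×0.3834 + 0.22×0.5873 + 0.08×0.3945 + 0.33×0.5363 + 0.06×0.4024 = 0.4807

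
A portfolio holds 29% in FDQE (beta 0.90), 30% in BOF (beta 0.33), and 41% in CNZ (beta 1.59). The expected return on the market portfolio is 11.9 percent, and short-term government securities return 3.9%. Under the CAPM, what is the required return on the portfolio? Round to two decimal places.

β_P = Σ w_i β_i = 0.29×0.90 + 0.30×0.33 + 0.41×1.59 = 1.0119
MRP = 11.9% − 3.9% = 8.00%
E(R_P) = R_f + β_P × MRP = 3.9% + 1.0119 × 8.0% = 12.00%

12.00%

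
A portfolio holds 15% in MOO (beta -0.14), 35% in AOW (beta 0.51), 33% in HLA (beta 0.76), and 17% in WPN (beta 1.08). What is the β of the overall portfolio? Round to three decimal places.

β_P = Σ w_i β_i = 0.15×-0.14 + 0.35×0.51 + 0.33×0.76 + 0.17×1.08 = 0.5919

0.592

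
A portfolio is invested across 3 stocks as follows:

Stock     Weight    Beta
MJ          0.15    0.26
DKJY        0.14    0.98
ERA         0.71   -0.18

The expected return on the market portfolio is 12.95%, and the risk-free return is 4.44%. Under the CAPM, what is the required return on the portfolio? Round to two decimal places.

β_P = Σ w_i β_i = 0.15×0.26 + 0.14×0.98 + 0.71×-0.18 = 0.0484
MRP = 12.95% − 4.44% = 8.51%
E(R_P) = R_f + β_P × MRP = 4.44% + 0.0484 × 8.51% = 4.85%

4.85%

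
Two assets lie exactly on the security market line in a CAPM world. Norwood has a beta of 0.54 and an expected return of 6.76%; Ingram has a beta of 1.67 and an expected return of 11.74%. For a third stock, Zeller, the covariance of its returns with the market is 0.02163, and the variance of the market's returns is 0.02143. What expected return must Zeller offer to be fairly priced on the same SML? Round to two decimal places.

MRP = (11.74% − 6.76%) / (1.67 − 0.54) = 4.4071%
R_f = 6.76% − 0.54 × 4.4071% = 4.3802%
β_Zeller = Cov / Var(R_m) = 0.02163 / 0.02143 = 1.0093
E(R_Zeller) = R_f + β × MRP = 4.3802% + 1.0093 × 4.4071% = 8.83%

8.83%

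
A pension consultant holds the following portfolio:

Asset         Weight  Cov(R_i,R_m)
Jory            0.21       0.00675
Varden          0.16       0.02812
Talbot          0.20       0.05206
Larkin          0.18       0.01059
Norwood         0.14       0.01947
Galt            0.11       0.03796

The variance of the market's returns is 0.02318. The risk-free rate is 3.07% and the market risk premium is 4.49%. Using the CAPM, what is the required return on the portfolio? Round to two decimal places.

7.94%

β_Jory = 0.00675 / 0.02318 = 0.2912
β_Varden = 0.02812 / 0.02318 = 1.2131
β_Talbot = 0.05206 / 0.02318 = 2.2459
β_Larkin = 0.01059 / 0.02318 = 0.4569
β_Norwood = 0.01947 / 0.02318 = 0.8399
β_Galt = 0.03796 / 0.02318 = 1.6376
β_P = Σ w_i β_i = 0.21×0.2912 + 0.16×1.2131 + 0.20×2.2459 + 0.18×0.4569 + 0.14×0.8399 + 0.11×1.6376 = 1.0844
E(R_P) = R_f + β_P × MRP = 3.07% + 1.0844 × 4.49% = 7.94%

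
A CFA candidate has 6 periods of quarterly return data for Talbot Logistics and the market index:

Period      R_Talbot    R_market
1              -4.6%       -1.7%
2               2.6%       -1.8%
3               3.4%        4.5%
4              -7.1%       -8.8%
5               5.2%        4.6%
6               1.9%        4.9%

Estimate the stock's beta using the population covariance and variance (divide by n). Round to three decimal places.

0.766

Mean R_i = (-4.6 + 2.6 + 3.4 − 7.1 + 5.2 + 1.9) / 6 = 0.2333%
Mean R_m = (-1.7 − 1.8 + 4.5 − 8.8 + 4.6 + 4.9) / 6 = 0.2833%
Σ(R_i − R̄_i)(R_m − R̄_m) = 113.7533  ⇒  Cov = 113.7533 / 6 = 18.9589
Σ(R_m − R̄_m)² = 148.5083  ⇒  Var(R_m) = 148.5083 / 6 = 24.7514
β = Cov / Var(R_m) = 18.9589 / 24.7514 = 0.7660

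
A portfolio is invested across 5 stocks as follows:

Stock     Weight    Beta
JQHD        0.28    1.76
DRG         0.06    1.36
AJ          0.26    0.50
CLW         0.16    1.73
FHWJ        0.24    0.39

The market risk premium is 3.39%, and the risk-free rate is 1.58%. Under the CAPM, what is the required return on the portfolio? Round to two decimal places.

5.22%

β_P = Σ w_i β_i = 0.28×1.76 + 0.06×1.36 + 0.26×0.50 + 0.16×1.73 + 0.24×0.39 = 1.0748
E(R_P) = R_f + β_P × MRP = 1.58% + 1.0748 × 3.39% = 5.22%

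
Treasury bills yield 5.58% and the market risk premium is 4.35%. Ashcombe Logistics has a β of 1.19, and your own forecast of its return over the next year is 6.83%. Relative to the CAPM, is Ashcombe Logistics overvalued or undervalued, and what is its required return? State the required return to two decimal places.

Required return = R_f + β·MRP = 5.58% + 1.19 × 4.35% = 10.76%
Forecast 6.83% < required 10.76% → the stock plots below the SML → overvalued.

Overvalued; required return 10.76%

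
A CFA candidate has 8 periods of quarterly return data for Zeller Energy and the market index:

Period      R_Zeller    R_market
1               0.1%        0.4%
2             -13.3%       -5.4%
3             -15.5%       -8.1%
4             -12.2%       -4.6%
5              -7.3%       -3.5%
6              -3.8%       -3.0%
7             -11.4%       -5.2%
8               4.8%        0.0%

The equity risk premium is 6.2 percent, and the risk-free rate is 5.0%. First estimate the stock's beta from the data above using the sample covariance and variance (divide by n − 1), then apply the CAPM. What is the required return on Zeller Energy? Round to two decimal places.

19.79%

Mean R_i = (0.1 − 13.3 − 15.5 − 12.2 − 7.3 − 3.8 − 11.4 + 4.8) / 8 = -7.3250%
Mean R_m = (0.4 − 5.4 − 8.1 − 4.6 − 3.5 − 3.0 − 5.2 + 0.0) / 8 = -3.6750%
Σ(R_i − R̄_i)(R_m − R̄_m) = 134.4050  ⇒  Cov = 134.4050 / 7 = 19.2007
Σ(R_m − R̄_m)² = 56.3350  ⇒  Var(R_m) = 56.3350 / 7 = 8.0479
β = Cov / Var(R_m) = 19.2007 / 8.0479 = 2.3858
E(R) = R_f + β × MRP = 5.0% + 2.3858 × 6.2% = 19.79%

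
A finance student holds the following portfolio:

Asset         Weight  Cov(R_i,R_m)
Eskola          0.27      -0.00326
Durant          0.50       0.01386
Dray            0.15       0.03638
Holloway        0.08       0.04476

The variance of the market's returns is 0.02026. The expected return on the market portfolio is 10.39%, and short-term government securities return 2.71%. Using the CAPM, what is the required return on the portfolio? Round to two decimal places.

8.43%

β_Eskola = -0.00326 / 0.02026 = -0.1609
β_Durant = 0.01386 / 0.02026 = 0.6841
β_Dray = 0.03638 / 0.02026 = 1.7957
β_Holloway = 0.04476 / 0.02026 = 2.2093
β_P = Σ w_i β_i = 0.27×-0.1609 + 0.50×0.6841 + 0.15×1.7957 + 0.08×2.2093 = 0.7447
MRP = 10.39% − 2.71% = 7.68%
E(R_P) = R_f + β_P × MRP = 2.71% + 0.7447 × 7.68% = 8.43%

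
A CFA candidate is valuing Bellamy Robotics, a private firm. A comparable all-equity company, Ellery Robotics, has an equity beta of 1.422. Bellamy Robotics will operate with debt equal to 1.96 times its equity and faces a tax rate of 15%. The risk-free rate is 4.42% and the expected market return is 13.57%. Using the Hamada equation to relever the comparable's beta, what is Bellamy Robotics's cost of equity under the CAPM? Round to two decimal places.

39.11%

β_L = β_U × [1 + (1 − t)(D/E)] = 1.422 × [1 + (1 − 0.15) × 1.96]
    = 1.422 × [1 + 0.85 × 1.96] = 1.422 × 2.6660 = 3.7911
MRP = 13.57% − 4.42% = 9.15%
E(R) = R_f + β_L × MRP = 4.42% + 3.7911 × 9.15% = 39.11%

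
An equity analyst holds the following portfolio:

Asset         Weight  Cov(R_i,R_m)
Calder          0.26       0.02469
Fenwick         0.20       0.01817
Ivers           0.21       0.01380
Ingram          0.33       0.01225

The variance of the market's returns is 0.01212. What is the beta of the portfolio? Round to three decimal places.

1.402

β_Calder = 0.02469 / 0.01212 = 2.0371
β_Fenwick = 0.01817 / 0.01212 = 1.4992
β_Ivers = 0.01380 / 0.01212 = 1.1386
β_Ingram = 0.01225 / 0.01212 = 1.0107
β_P = Σ w_i β_i = 0.26×2.0371 + 0.20×1.4992 + 0.21×1.1386 + 0.33×1.0107 = 1.4021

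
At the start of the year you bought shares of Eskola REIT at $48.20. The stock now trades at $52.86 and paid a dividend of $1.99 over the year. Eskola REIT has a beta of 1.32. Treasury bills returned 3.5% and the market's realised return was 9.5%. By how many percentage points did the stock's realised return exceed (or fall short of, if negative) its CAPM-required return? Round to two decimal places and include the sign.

Realised HPR = (P1 + D1 − P0) / P0 = (52.86 + 1.99 − 48.20) / 48.20 = 6.65 / 48.20 = 13.7967%
MRP = 9.5% − 3.5% = 6.00%
CAPM required = R_f + β·MRP = 3.5% + 1.32 × 6.0% = 11.4200%
α = realised − required = 13.7967% − 11.4200% = +2.38%

+2.38%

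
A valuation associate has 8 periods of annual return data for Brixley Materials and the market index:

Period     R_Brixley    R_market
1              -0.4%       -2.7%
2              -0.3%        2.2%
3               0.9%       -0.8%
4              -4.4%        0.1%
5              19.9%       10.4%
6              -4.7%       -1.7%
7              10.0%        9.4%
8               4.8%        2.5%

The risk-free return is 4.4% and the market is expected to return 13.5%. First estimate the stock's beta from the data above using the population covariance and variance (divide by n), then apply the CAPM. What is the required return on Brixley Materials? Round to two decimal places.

Mean R_i = (-0.4 − 0.3 + 0.9 − 4.4 + 19.9 − 4.7 + 10.0 + 4.8) / 8 = 3.2250%
Mean R_m = (-2.7 + 2.2 − 0.8 + 0.1 + 10.4 − 1.7 + 9.4 + 2.5) / 8 = 2.4250%
Σ(R_i − R̄_i)(R_m − R̄_m) = 257.6450  ⇒  Cov = 257.6450 / 8 = 32.2056
Σ(R_m − R̄_m)² = 171.3950  ⇒  Var(R_m) = 171.3950 / 8 = 21.4244
β = Cov / Var(R_m) = 32.2056 / 21.4244 = 1.5032
MRP = 13.5% − 4.4% = 9.10%
E(R) = R_f + β × MRP = 4.4% + 1.5032 × 9.1% = 18.08%

18.08%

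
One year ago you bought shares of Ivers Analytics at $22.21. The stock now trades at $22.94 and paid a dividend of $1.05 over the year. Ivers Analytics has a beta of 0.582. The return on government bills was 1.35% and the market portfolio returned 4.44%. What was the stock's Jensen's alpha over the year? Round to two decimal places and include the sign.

+4.87%

Realised HPR = (P1 + D1 − P0) / P0 = (22.94 + 1.05 − 22.21) / 22.21 = 1.78 / 22.21 = 8.0144%
MRP = 4.44% − 1.35% = 3.09%
CAPM required = R_f + β·MRP = 1.35% + 0.582 × 3.09% = 3.14838%
α = realised − required = 8.0144% − 3.14838% = +4.87%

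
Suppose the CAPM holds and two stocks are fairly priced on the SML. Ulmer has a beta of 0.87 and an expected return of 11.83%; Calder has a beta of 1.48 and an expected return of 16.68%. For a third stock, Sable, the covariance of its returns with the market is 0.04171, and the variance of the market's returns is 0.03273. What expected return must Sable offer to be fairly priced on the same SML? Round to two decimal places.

15.05%

MRP = (16.68% − 11.83%) / (1.48 − 0.87) = 7.9508%
R_f = 11.83% − 0.87 × 7.9508% = 4.9128%
β_Sable = Cov / Var(R_m) = 0.04171 / 0.03273 = 1.2744
E(R_Sable) = R_f + β × MRP = 4.9128% + 1.2744 × 7.9508% = 15.05%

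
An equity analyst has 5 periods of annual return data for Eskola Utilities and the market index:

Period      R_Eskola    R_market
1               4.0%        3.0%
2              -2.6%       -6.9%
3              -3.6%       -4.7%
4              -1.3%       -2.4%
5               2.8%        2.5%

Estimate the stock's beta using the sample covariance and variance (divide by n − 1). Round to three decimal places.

0.732

Mean R_i = (4.0 − 2.6 − 3.6 − 1.3 + 2.8) / 5 = -0.1400%
Mean R_m = (3.0 − 6.9 − 4.7 − 2.4 + 2.5) / 5 = -1.7000%
Σ(R_i − R̄_i)(R_m − R̄_m) = 55.7900  ⇒  Cov = 55.7900 / 4 = 13.9475
Σ(R_m − R̄_m)² = 76.2600  ⇒  Var(R_m) = 76.2600 / 4 = 19.0650
β = Cov / Var(R_m) = 13.9475 / 19.0650 = 0.7316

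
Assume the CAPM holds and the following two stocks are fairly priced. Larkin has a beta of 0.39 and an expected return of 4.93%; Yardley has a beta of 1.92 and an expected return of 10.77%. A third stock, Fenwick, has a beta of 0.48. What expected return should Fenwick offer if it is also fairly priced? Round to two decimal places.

MRP (SML slope) = (10.77% − 4.93%) / (1.92 − 0.39) = 5.84% / 1.53 = 3.8170%
R_f (intercept) = 4.93% − 0.39 × 3.8170% = 3.4414%
E(R_Fenwick) = R_f + β × MRP = 3.4414% + 0.48 × 3.8170% = 5.27%

5.27%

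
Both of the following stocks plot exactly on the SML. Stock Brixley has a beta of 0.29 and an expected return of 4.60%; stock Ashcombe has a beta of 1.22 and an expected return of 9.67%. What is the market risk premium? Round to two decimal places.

Both satisfy E(R) = R_f + β·MRP, so the slope of the SML is
MRP = (9.67% − 4.60%) / (1.22 − 0.29) = 5.07% / 0.93 = 5.4516%

5.45%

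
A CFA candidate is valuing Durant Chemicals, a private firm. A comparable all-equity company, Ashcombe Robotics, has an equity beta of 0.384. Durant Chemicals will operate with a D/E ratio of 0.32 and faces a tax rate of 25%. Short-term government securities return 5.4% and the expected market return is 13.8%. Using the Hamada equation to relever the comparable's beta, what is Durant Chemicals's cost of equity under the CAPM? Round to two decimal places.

9.40%

β_L = β_U × [1 + (1 − t)(D/E)] = 0.384 × [1 + (1 − 0.25) × 0.32]
    = 0.384 × [1 + 0.75 × 0.32] = 0.384 × 1.2400 = 0.4762
MRP = 13.8% − 5.4% = 8.40%
E(R) = R_f + β_L × MRP = 5.4% + 0.4762 × 8.4% = 9.40%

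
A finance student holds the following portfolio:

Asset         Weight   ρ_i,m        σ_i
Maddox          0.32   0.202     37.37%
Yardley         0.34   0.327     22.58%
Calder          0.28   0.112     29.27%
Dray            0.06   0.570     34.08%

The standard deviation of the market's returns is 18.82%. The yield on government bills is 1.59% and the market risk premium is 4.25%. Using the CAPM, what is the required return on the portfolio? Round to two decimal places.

3.17%

β_Maddox = 0.202 × 37.37% / 18.82% = 0.4011
β_Yardley = 0.327 × 22.58% / 18.82% = 0.3923
β_Calder = 0.112 × 29.27% / 18.82% = 0.1742
β_Dray = 0.570 × 34.08% / 18.82% = 1.0322
β_P = Σ w_i β_i = 0.32×0.4011 + 0.34×0.3923 + 0.28×0.1742 + 0.06×1.0322 = 0.3724
E(R_P) = R_f + β_P × MRP = 1.59% + 0.3724 × 4.25% = 3.17%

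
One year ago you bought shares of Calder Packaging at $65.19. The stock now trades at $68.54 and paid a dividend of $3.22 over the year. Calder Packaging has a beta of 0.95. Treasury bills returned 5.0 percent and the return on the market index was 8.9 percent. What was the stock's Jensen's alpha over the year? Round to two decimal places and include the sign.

Realised HPR = (P1 + D1 − P0) / P0 = (68.54 + 3.22 − 65.19) / 65.19 = 6.57 / 65.19 = 10.0782%
MRP = 8.9% − 5.0% = 3.90%
CAPM required = R_f + β·MRP = 5.0% + 0.95 × 3.9% = 8.7050%
α = realised − required = 10.0782% − 8.7050% = +1.37%

+1.37%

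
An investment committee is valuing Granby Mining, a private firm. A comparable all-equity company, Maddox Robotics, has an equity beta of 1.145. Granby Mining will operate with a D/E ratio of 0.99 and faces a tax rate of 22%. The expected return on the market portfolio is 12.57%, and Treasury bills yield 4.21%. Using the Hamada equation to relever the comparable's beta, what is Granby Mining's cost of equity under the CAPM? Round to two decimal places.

21.17%

β_L = β_U × [1 + (1 − t)(D/E)] = 1.145 × [1 + (1 − 0.22) × 0.99]
    = 1.145 × [1 + 0.78 × 0.99] = 1.145 × 1.7722 = 2.0292
MRP = 12.57% − 4.21% = 8.36%
E(R) = R_f + β_L × MRP = 4.21% + 2.0292 × 8.36% = 21.17%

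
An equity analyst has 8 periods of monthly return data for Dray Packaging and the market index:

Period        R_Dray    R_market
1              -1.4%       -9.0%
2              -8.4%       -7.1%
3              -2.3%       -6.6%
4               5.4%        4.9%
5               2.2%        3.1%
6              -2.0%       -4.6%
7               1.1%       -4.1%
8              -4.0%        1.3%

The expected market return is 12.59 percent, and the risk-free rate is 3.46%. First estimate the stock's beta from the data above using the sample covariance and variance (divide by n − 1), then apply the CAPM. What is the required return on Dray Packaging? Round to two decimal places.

8.06%

Mean R_i = (-1.4 − 8.4 − 2.3 + 5.4 + 2.2 − 2.0 + 1.1 − 4.0) / 8 = -1.1750%
Mean R_m = (-9.0 − 7.1 − 6.6 + 4.9 + 3.1 − 4.6 − 4.1 + 1.3) / 8 = -2.7625%
Σ(R_i − R̄_i)(R_m − R̄_m) = 94.2225  ⇒  Cov = 94.2225 / 7 = 13.4604
Σ(R_m − R̄_m)² = 187.1988  ⇒  Var(R_m) = 187.1988 / 7 = 26.7427
β = Cov / Var(R_m) = 13.4604 / 26.7427 = 0.5033
MRP = 12.59% − 3.46% = 9.13%
E(R) = R_f + β × MRP = 3.46% + 0.5033 × 9.13% = 8.06%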